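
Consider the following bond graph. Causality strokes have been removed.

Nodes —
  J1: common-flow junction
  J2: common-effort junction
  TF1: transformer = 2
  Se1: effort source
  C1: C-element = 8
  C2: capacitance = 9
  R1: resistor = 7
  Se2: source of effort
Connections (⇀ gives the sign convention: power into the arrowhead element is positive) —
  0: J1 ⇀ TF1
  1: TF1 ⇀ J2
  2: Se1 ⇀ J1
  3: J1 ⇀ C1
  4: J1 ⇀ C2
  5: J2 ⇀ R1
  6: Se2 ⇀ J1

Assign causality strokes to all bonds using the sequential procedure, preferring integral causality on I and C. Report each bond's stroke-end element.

b2 →J1  (Se1: effort source, stroke at far end)
b6 →J1  (source Se2 imposes e)
b3 →J1  (prefer integral on C1)
b4 →J1  (C2: C, integral causality)
b0 →TF1  (closing 1-jn rule on J1)
b1 →J2  (through TF1, causality passes straight; one stroke at TF1)
b5 →R1  (J2 effort already set via bond 1)

bond 0 →TF1
bond 1 →J2
bond 2 →J1
bond 3 →J1
bond 4 →J1
bond 5 →R1
bond 6 →J1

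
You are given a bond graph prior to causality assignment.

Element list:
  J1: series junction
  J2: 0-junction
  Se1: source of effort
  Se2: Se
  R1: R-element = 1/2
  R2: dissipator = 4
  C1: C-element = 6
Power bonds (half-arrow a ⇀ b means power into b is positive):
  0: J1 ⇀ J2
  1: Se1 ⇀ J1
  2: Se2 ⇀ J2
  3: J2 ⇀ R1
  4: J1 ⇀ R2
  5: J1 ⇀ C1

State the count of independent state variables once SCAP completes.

1  (C1 all integral)

β1 stroke at J1  (Se1 (Se) sets effort on bond)
β2 stroke at J2  (source Se2 imposes e)
β0 stroke at J1  (0-jn J2 has e-setter on 2)
β3 stroke at R1  (0-jn J2 has e-setter on 2)
β5 stroke at J1  (C1 outputs effort q/C1)
β4 stroke at R2  (closing 1-jn rule on J1)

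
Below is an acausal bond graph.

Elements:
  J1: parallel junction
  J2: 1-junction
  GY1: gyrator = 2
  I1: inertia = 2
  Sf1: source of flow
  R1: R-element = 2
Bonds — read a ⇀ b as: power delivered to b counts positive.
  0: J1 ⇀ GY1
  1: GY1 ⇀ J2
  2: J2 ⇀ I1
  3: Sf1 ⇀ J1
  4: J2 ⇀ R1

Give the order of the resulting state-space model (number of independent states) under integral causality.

#3 stroke at Sf1  (Sf1: flow source, stroke at near end)
#0 stroke at J1  (J1 needs exactly one e-in)
#1 stroke at J2  (GY GY1: same side as bond 0)
#2 stroke at I1  (I1 integral (f out))
#4 stroke at J2  (J2 flow already set via bond 2)

1  (I1 all integral)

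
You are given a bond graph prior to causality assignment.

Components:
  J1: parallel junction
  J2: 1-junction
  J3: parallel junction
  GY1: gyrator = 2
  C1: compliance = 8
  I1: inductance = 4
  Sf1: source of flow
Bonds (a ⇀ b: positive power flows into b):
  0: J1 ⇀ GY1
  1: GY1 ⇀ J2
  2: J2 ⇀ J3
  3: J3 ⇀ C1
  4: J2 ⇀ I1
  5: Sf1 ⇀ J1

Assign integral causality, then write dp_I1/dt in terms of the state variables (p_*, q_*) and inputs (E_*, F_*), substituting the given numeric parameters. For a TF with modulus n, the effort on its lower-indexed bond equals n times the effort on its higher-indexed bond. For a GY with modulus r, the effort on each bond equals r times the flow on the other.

β5 stroke→Sf1  (Sf1: flow source, stroke at near end)
β0 stroke→J1  (closing 0-jn rule on J1)
β1 stroke→J2  (GY1: gyrator matches bond 0)
β3 stroke→J3  (C1 integral (e out))
β2 stroke→J2  (J3 effort already set via bond 3)
β4 stroke→I1  (J2: last free bond brings flow in)

dp_I1/dt = 2*F_Sf1 - q_C1/8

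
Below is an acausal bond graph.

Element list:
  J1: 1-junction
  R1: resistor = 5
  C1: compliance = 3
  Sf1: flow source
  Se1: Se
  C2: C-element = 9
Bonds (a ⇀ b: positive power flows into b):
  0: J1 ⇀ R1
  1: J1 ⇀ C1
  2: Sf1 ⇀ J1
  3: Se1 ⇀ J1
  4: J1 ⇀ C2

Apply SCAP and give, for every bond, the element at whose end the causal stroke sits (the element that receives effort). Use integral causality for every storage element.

β0 →J1
β1 →J1
β2 →Sf1
β3 →J1
β4 →J1

β2 |Sf1  (Sf1 (Sf) sets flow on bond)
β3 |J1  (source Se1 imposes e)
β0 |J1  (J1 flow already set via bond 2)
β1 |J1  (common-f at J1 fixed by 2)
β4 |J1  (J1 flow already set via bond 2)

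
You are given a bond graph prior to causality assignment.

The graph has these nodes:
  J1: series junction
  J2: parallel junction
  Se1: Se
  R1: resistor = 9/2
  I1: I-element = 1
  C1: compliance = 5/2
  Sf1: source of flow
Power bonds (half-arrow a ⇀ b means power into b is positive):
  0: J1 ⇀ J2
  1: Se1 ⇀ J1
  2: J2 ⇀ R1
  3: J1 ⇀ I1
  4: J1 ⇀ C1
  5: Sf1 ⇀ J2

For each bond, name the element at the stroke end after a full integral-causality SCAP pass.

b0 |J1
b1 |J1
b2 |J2
b3 |I1
b4 |J1
b5 |Sf1

β1 stroke→J1  (Se1 fixes effort; stroke away)
β5 stroke→Sf1  (Sf1: flow source, stroke at near end)
β3 stroke→I1  (I1 outputs flow p/I1)
β0 stroke→J1  (J1: bond 3 brought flow, rest push out)
β4 stroke→J1  (common-f at J1 fixed by 3)
β2 stroke→J2  (J2 needs exactly one e-in)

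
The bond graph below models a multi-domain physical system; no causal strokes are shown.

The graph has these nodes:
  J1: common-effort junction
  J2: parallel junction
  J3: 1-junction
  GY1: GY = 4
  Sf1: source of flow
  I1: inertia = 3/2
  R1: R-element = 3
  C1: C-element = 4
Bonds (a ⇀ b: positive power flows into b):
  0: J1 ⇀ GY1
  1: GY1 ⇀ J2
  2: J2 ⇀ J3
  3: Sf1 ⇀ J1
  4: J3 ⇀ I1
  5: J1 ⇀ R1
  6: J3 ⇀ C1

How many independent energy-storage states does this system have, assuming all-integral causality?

2  (C1, I1 all integral)

β3 stroke→Sf1  (Sf1: flow source, stroke at near end)
β4 stroke→I1  (I1 outputs flow p/I1)
β2 stroke→J3  (1-jn J3 has f-setter on 4)
β6 stroke→J3  (J3: bond 4 brought flow, rest push out)
β1 stroke→J2  (closing 0-jn rule on J2)
β0 stroke→J1  (GY GY1: same side as bond 1)
β5 stroke→R1  (J1: bond 0 brought effort, rest push out)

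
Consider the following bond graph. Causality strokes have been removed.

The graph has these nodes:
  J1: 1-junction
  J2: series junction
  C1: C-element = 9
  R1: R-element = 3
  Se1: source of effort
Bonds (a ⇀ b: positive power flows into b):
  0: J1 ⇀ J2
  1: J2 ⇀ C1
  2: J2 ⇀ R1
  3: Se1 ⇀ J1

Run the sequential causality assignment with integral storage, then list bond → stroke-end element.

b0 stroke at J2
b1 stroke at J2
b2 stroke at R1
b3 stroke at J1

β3 stroke→J1  (source Se1 imposes e)
β0 stroke→J2  (J1 needs exactly one f-in)
β1 stroke→J2  (C1: C, integral causality)
β2 stroke→R1  (J2 needs exactly one f-in)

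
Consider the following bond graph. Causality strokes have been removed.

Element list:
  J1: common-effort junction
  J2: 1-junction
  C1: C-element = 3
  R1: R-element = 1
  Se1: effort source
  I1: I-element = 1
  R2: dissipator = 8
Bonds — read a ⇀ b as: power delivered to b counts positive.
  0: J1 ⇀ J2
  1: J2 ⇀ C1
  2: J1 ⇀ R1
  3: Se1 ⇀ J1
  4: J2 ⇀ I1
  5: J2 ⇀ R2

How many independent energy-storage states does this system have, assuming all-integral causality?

β3 stroke at J1  (source Se1 imposes e)
β0 stroke at J2  (common-e at J1 fixed by 3)
β2 stroke at R1  (common-e at J1 fixed by 3)
β1 stroke at J2  (prefer integral on C1)
β4 stroke at I1  (I1 integral (f out))
β5 stroke at J2  (1-jn J2 has f-setter on 4)

2  (C1, I1 all integral)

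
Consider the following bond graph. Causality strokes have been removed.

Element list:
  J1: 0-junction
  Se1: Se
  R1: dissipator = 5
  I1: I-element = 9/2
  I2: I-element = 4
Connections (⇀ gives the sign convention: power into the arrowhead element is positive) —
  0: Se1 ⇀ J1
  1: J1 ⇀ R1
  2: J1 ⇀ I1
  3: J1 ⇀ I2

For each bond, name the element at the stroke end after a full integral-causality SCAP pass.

bond 0 stroke at J1  (Se1 fixes effort; stroke away)
bond 1 stroke at R1  (J1: bond 0 brought effort, rest push out)
bond 2 stroke at I1  (J1 effort already set via bond 0)
bond 3 stroke at I2  (common-e at J1 fixed by 0)

b0 stroke→J1
b1 stroke→R1
b2 stroke→I1
b3 stroke→I2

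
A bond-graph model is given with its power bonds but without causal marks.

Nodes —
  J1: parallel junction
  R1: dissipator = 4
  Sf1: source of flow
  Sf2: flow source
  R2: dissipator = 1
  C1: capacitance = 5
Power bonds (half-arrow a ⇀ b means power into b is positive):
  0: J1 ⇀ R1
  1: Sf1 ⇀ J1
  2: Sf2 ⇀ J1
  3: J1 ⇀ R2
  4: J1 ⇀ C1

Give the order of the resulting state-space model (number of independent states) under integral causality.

bond 1 |Sf1  (Sf1 fixes flow; stroke at Sf1)
bond 2 |Sf2  (source Sf2 imposes f)
bond 4 |J1  (C1 integral (e out))
bond 0 |R1  (0-jn J1 has e-setter on 4)
bond 3 |R2  (J1 effort already set via bond 4)

1  (C1 all integral)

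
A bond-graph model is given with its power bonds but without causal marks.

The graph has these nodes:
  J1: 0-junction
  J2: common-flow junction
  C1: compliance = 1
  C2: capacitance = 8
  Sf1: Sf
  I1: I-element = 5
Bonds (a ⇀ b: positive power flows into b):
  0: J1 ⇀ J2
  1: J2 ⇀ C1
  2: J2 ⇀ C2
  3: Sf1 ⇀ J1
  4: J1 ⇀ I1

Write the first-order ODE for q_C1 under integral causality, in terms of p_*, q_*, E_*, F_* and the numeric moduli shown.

dq_C1/dt = F_Sf1 - p_I1/5

bond 3 stroke→Sf1  (Sf1 (Sf) sets flow on bond)
bond 1 stroke→J2  (C1 outputs effort q/C1)
bond 2 stroke→J2  (C2 integral (e out))
bond 0 stroke→J1  (closing 1-jn rule on J2)
bond 4 stroke→I1  (common-e at J1 fixed by 0)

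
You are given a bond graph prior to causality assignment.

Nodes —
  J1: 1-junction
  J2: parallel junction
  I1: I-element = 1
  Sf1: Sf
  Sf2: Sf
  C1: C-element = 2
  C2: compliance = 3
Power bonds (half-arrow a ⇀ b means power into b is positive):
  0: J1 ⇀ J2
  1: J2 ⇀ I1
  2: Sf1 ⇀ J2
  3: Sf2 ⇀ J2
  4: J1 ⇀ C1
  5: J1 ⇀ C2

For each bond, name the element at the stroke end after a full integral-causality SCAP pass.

b2 stroke→Sf1  (Sf1 (Sf) sets flow on bond)
b3 stroke→Sf2  (Sf2 fixes flow; stroke at Sf2)
b1 stroke→I1  (prefer integral on I1)
b0 stroke→J2  (J2 needs exactly one e-in)
b4 stroke→J1  (J1: bond 0 brought flow, rest push out)
b5 stroke→J1  (1-jn J1 has f-setter on 0)

#0 stroke at J2
#1 stroke at I1
#2 stroke at Sf1
#3 stroke at Sf2
#4 stroke at J1
#5 stroke at J1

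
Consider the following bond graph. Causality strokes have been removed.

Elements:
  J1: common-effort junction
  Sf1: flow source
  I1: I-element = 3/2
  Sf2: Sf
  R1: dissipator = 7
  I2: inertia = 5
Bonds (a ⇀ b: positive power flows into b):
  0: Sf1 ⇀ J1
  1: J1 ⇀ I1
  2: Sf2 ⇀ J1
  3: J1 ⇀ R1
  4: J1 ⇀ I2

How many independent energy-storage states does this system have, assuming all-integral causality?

b0 |Sf1  (Sf1 fixes flow; stroke at Sf1)
b2 |Sf2  (Sf2 (Sf) sets flow on bond)
b1 |I1  (I1: I, integral causality)
b4 |I2  (prefer integral on I2)
b3 |J1  (only one effort-in slot at J1)

2  (I1, I2 all integral)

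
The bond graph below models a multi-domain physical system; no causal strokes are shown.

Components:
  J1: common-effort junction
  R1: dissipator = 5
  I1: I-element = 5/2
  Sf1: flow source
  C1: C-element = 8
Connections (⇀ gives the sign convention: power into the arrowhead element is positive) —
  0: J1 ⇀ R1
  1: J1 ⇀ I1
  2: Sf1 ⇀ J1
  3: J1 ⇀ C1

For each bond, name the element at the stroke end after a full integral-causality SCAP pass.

#0 |R1
#1 |I1
#2 |Sf1
#3 |J1

bond 2 stroke→Sf1  (Sf1 (Sf) sets flow on bond)
bond 1 stroke→I1  (I1 integral (f out))
bond 3 stroke→J1  (C1: C, integral causality)
bond 0 stroke→R1  (J1: bond 3 brought effort, rest push out)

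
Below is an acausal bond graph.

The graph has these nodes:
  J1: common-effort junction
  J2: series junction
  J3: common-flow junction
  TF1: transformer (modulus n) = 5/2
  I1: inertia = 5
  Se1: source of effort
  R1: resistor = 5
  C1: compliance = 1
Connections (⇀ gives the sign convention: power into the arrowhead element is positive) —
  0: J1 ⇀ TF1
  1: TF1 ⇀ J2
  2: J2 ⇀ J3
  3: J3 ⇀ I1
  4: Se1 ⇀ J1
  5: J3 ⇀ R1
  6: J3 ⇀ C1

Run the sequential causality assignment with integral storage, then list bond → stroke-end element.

bond 0 stroke→TF1
bond 1 stroke→J2
bond 2 stroke→J3
bond 3 stroke→I1
bond 4 stroke→J1
bond 5 stroke→J3
bond 6 stroke→J3

b4 stroke→J1  (Se1 (Se) sets effort on bond)
b0 stroke→TF1  (common-e at J1 fixed by 4)
b1 stroke→J2  (through TF1, causality passes straight; one stroke at TF1)
b2 stroke→J3  (J2: last free bond brings flow in)
b3 stroke→I1  (I1 integral (f out))
b5 stroke→J3  (J3: bond 3 brought flow, rest push out)
b6 stroke→J3  (J3 flow already set via bond 3)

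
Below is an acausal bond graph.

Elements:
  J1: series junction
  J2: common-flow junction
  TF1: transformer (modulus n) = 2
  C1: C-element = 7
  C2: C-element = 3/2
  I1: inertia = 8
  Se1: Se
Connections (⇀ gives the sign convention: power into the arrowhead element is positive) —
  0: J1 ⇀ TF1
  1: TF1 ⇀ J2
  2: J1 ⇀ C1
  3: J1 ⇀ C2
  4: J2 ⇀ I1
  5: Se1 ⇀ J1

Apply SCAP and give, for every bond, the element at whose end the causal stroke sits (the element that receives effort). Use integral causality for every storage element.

bond 0 stroke at TF1
bond 1 stroke at J2
bond 2 stroke at J1
bond 3 stroke at J1
bond 4 stroke at I1
bond 5 stroke at J1

β5 stroke at J1  (Se1: effort source, stroke at far end)
β2 stroke at J1  (C1 outputs effort q/C1)
β3 stroke at J1  (C2 outputs effort q/C2)
β0 stroke at TF1  (closing 1-jn rule on J1)
β1 stroke at J2  (through TF1, causality passes straight; one stroke at TF1)
β4 stroke at I1  (J2 needs exactly one f-in)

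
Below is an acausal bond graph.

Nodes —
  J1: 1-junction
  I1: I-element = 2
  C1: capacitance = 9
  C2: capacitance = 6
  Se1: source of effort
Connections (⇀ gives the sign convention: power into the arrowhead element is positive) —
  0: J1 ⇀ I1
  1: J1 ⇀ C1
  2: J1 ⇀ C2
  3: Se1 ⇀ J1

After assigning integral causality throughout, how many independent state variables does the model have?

3  (C1, C2, I1 all integral)

bond 3 →J1  (Se1: effort source, stroke at far end)
bond 0 →I1  (I1: I, integral causality)
bond 1 →J1  (common-f at J1 fixed by 0)
bond 2 →J1  (1-jn J1 has f-setter on 0)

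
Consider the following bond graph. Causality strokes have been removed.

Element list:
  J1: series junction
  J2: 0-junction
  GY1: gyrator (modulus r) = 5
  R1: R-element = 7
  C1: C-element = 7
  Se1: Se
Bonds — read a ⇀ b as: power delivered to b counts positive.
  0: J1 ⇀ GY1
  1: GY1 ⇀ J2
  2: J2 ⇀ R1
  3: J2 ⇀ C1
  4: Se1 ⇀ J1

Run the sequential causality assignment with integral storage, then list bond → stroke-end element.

#4 stroke→J1  (Se1: effort source, stroke at far end)
#0 stroke→GY1  (only one flow-in slot at J1)
#1 stroke→GY1  (through GY1, causality inverts; strokes same side of GY1)
#3 stroke→J2  (C1 integral (e out))
#2 stroke→R1  (common-e at J2 fixed by 3)

b0 stroke at GY1
b1 stroke at GY1
b2 stroke at R1
b3 stroke at J2
b4 stroke at J1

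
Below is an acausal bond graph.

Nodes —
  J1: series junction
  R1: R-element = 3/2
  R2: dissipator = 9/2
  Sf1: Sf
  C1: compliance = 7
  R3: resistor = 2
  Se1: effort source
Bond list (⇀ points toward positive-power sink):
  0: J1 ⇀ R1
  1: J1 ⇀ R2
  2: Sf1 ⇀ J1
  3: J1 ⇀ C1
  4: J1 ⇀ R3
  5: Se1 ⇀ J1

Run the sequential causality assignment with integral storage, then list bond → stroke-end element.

β2 |Sf1  (Sf1 (Sf) sets flow on bond)
β5 |J1  (source Se1 imposes e)
β0 |J1  (common-f at J1 fixed by 2)
β1 |J1  (common-f at J1 fixed by 2)
β3 |J1  (J1: bond 2 brought flow, rest push out)
β4 |J1  (J1 flow already set via bond 2)

#0 stroke at J1
#1 stroke at J1
#2 stroke at Sf1
#3 stroke at J1
#4 stroke at J1
#5 stroke at J1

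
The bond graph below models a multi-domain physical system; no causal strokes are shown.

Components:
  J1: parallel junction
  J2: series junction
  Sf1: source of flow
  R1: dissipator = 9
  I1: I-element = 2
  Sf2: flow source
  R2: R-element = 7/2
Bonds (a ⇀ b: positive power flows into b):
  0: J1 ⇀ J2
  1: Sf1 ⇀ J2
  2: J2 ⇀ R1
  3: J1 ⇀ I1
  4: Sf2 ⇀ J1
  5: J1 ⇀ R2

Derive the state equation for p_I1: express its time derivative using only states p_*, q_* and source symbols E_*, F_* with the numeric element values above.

#1 |Sf1  (source Sf1 imposes f)
#4 |Sf2  (source Sf2 imposes f)
#0 |J2  (J2: bond 1 brought flow, rest push out)
#2 |J2  (1-jn J2 has f-setter on 1)
#3 |I1  (I1 integral (f out))
#5 |J1  (closing 0-jn rule on J1)

dp_I1/dt = -7*F_Sf1/2 + 7*F_Sf2/2 - 7*p_I1/4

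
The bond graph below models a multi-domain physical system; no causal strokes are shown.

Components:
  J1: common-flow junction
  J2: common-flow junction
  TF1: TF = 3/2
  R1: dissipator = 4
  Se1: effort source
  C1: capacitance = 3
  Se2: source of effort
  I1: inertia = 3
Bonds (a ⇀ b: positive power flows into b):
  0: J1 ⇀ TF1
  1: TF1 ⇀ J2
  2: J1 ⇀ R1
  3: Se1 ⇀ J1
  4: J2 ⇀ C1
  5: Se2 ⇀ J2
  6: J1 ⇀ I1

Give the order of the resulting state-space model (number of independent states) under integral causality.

2  (C1, I1 all integral)

β3 stroke→J1  (Se1: effort source, stroke at far end)
β5 stroke→J2  (Se2 fixes effort; stroke away)
β4 stroke→J2  (C1 outputs effort q/C1)
β1 stroke→TF1  (closing 1-jn rule on J2)
β0 stroke→J1  (TF1 one-in-one-out from 1)
β6 stroke→I1  (I1 outputs flow p/I1)
β2 stroke→J1  (J1 flow already set via bond 6)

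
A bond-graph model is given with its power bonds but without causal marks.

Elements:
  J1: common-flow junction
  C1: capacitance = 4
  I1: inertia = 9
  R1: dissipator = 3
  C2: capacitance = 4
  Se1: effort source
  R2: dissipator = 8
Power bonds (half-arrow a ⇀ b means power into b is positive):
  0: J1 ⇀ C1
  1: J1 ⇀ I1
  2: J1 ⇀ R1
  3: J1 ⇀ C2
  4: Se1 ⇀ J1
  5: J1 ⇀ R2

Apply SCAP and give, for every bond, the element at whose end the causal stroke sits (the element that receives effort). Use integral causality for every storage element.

#4 →J1  (Se1: effort source, stroke at far end)
#0 →J1  (C1: C, integral causality)
#1 →I1  (I1 integral (f out))
#2 →J1  (common-f at J1 fixed by 1)
#3 →J1  (J1: bond 1 brought flow, rest push out)
#5 →J1  (J1 flow already set via bond 1)

bond 0 stroke at J1
bond 1 stroke at I1
bond 2 stroke at J1
bond 3 stroke at J1
bond 4 stroke at J1
bond 5 stroke at J1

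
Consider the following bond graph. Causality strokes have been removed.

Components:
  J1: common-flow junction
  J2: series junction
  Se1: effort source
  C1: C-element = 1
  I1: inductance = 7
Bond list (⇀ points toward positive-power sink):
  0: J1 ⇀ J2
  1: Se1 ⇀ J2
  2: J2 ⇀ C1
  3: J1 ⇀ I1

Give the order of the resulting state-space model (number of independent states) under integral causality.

2  (C1, I1 all integral)

β1 stroke at J2  (Se1 (Se) sets effort on bond)
β2 stroke at J2  (C1 outputs effort q/C1)
β0 stroke at J1  (only one flow-in slot at J2)
β3 stroke at I1  (only one flow-in slot at J1)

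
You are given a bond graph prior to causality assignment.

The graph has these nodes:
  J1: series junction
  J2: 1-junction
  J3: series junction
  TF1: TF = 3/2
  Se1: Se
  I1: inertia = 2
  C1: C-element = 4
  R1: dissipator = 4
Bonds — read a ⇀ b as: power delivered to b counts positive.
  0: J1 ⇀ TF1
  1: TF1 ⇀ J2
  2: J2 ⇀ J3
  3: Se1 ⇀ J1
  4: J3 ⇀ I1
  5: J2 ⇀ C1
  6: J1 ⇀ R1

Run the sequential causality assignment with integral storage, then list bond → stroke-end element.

b0 |TF1
b1 |J2
b2 |J3
b3 |J1
b4 |I1
b5 |J2
b6 |J1

bond 3 →J1  (Se1: effort source, stroke at far end)
bond 4 →I1  (prefer integral on I1)
bond 2 →J3  (common-f at J3 fixed by 4)
bond 1 →J2  (J2: bond 2 brought flow, rest push out)
bond 5 →J2  (1-jn J2 has f-setter on 2)
bond 0 →TF1  (through TF1, causality passes straight; one stroke at TF1)
bond 6 →J1  (J1 flow already set via bond 0)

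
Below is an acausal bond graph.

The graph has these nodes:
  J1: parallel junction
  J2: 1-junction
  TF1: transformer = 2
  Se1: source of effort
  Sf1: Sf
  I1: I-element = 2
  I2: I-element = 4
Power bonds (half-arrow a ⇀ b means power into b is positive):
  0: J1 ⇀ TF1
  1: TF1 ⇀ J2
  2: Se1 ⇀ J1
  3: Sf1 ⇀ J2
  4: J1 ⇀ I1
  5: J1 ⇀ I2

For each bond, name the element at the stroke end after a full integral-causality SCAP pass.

#0 →TF1
#1 →J2
#2 →J1
#3 →Sf1
#4 →I1
#5 →I2

bond 2 stroke→J1  (source Se1 imposes e)
bond 3 stroke→Sf1  (Sf1: flow source, stroke at near end)
bond 0 stroke→TF1  (J1: bond 2 brought effort, rest push out)
bond 4 stroke→I1  (common-e at J1 fixed by 2)
bond 5 stroke→I2  (J1 effort already set via bond 2)
bond 1 stroke→J2  (1-jn J2 has f-setter on 3)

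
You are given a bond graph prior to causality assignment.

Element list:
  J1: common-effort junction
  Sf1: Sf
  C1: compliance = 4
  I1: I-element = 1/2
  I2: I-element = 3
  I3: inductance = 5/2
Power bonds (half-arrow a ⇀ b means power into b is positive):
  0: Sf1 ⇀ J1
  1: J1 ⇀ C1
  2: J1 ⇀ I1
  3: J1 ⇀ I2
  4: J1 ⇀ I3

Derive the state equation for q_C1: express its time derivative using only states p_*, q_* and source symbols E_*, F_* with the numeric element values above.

b0 →Sf1  (Sf1 fixes flow; stroke at Sf1)
b1 →J1  (C1: C, integral causality)
b2 →I1  (J1 effort already set via bond 1)
b3 →I2  (J1 effort already set via bond 1)
b4 →I3  (common-e at J1 fixed by 1)

dq_C1/dt = F_Sf1 - 2*p_I1 - p_I2/3 - 2*p_I3/5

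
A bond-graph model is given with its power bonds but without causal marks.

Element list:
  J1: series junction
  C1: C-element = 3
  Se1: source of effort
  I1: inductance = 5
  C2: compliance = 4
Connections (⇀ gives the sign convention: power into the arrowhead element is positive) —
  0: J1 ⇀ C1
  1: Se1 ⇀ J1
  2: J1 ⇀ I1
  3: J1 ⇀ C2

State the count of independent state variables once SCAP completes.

3  (C1, C2, I1 all integral)

β1 |J1  (Se1 (Se) sets effort on bond)
β0 |J1  (C1 integral (e out))
β2 |I1  (I1: I, integral causality)
β3 |J1  (J1 flow already set via bond 2)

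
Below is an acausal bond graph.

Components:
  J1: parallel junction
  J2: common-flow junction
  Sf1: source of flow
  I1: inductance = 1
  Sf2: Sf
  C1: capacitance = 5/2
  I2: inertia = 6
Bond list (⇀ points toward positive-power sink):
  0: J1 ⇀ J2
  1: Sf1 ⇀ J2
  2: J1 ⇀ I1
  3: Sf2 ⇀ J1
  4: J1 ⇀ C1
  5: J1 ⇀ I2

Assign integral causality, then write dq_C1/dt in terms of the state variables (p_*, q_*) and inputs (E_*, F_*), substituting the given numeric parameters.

dq_C1/dt = -F_Sf1 + F_Sf2 - p_I1 - p_I2/6

b1 |Sf1  (source Sf1 imposes f)
b3 |Sf2  (Sf2 fixes flow; stroke at Sf2)
b0 |J2  (common-f at J2 fixed by 1)
b2 |I1  (prefer integral on I1)
b4 |J1  (C1 outputs effort q/C1)
b5 |I2  (0-jn J1 has e-setter on 4)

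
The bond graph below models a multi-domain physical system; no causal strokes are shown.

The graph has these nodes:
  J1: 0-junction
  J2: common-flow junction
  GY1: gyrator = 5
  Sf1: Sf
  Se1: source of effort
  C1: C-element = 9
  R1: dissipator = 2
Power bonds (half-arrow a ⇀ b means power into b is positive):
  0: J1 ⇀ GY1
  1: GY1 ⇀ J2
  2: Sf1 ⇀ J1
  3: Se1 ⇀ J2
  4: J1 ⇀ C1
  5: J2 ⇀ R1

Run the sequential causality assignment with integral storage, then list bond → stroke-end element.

bond 2 →Sf1  (Sf1 fixes flow; stroke at Sf1)
bond 3 →J2  (Se1 (Se) sets effort on bond)
bond 4 →J1  (C1: C, integral causality)
bond 0 →GY1  (J1 effort already set via bond 4)
bond 1 →GY1  (GY1 both-in/both-out from 0)
bond 5 →J2  (J2 flow already set via bond 1)

b0 |GY1
b1 |GY1
b2 |Sf1
b3 |J2
b4 |J1
b5 |J2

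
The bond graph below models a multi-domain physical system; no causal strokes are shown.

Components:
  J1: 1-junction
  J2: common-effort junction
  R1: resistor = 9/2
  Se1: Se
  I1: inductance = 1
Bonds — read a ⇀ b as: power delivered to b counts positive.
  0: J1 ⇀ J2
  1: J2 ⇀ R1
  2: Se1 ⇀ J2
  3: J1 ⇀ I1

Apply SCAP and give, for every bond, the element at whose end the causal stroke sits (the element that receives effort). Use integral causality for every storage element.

b0 stroke at J1
b1 stroke at R1
b2 stroke at J2
b3 stroke at I1

β2 |J2  (source Se1 imposes e)
β0 |J1  (0-jn J2 has e-setter on 2)
β1 |R1  (0-jn J2 has e-setter on 2)
β3 |I1  (only one flow-in slot at J1)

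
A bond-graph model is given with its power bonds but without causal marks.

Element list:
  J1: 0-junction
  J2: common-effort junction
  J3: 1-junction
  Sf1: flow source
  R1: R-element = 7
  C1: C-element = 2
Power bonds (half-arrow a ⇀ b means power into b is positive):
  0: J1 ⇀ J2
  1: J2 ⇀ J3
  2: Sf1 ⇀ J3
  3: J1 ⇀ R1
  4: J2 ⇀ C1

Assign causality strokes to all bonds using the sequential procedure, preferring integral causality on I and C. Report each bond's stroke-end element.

bond 2 |Sf1  (Sf1: flow source, stroke at near end)
bond 1 |J3  (J3: bond 2 brought flow, rest push out)
bond 4 |J2  (C1 outputs effort q/C1)
bond 0 |J1  (J2 effort already set via bond 4)
bond 3 |R1  (common-e at J1 fixed by 0)

β0 |J1
β1 |J3
β2 |Sf1
β3 |R1
β4 |J2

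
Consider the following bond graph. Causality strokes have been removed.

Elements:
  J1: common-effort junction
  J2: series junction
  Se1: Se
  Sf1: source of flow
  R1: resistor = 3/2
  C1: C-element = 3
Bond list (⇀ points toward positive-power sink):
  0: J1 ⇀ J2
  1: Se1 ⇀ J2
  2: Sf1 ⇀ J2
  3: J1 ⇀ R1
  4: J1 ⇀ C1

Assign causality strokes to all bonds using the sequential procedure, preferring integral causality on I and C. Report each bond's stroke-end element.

#1 |J2  (source Se1 imposes e)
#2 |Sf1  (Sf1 (Sf) sets flow on bond)
#0 |J2  (1-jn J2 has f-setter on 2)
#4 |J1  (prefer integral on C1)
#3 |R1  (J1 effort already set via bond 4)

β0 |J2
β1 |J2
β2 |Sf1
β3 |R1
β4 |J1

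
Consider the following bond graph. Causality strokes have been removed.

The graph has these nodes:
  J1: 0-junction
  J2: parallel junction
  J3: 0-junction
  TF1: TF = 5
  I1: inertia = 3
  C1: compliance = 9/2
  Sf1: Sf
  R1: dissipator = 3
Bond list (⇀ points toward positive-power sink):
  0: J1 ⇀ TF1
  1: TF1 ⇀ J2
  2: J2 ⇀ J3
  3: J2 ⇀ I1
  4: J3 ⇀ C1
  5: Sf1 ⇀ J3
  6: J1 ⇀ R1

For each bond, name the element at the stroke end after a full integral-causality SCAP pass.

bond 0 |J1
bond 1 |TF1
bond 2 |J2
bond 3 |I1
bond 4 |J3
bond 5 |Sf1
bond 6 |R1

#5 |Sf1  (Sf1: flow source, stroke at near end)
#3 |I1  (I1 outputs flow p/I1)
#4 |J3  (C1 outputs effort q/C1)
#2 |J2  (J3 effort already set via bond 4)
#1 |TF1  (J2 effort already set via bond 2)
#0 |J1  (TF1: transformer flips bond 1)
#6 |R1  (J1: bond 0 brought effort, rest push out)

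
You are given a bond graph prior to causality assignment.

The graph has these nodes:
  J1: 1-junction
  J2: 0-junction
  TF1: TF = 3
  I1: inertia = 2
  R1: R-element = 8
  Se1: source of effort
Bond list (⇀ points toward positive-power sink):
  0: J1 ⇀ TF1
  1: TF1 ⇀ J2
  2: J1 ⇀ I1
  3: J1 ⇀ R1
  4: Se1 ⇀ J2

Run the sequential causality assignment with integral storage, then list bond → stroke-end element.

b0 |J1
b1 |TF1
b2 |I1
b3 |J1
b4 |J2

b4 stroke→J2  (Se1: effort source, stroke at far end)
b1 stroke→TF1  (common-e at J2 fixed by 4)
b0 stroke→J1  (TF1 one-in-one-out from 1)
b2 stroke→I1  (I1: I, integral causality)
b3 stroke→J1  (J1 flow already set via bond 2)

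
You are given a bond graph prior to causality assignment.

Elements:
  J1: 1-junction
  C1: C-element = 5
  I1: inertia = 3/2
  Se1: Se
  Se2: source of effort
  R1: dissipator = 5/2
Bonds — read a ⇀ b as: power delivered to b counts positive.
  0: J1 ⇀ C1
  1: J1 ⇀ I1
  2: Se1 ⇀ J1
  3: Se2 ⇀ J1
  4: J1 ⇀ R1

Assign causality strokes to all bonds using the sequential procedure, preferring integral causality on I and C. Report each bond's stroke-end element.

#2 |J1  (Se1 fixes effort; stroke away)
#3 |J1  (source Se2 imposes e)
#0 |J1  (C1 integral (e out))
#1 |I1  (prefer integral on I1)
#4 |J1  (J1: bond 1 brought flow, rest push out)

#0 |J1
#1 |I1
#2 |J1
#3 |J1
#4 |J1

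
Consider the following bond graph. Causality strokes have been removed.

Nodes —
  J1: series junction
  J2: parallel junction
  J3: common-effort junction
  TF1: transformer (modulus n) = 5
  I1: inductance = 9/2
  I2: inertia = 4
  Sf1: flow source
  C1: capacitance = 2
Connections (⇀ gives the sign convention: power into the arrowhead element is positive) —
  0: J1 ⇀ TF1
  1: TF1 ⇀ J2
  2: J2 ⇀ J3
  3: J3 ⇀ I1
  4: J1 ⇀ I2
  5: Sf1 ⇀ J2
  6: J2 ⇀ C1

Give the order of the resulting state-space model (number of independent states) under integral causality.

3  (C1, I1, I2 all integral)

β5 stroke at Sf1  (Sf1 fixes flow; stroke at Sf1)
β3 stroke at I1  (I1: I, integral causality)
β2 stroke at J3  (only one effort-in slot at J3)
β4 stroke at I2  (prefer integral on I2)
β0 stroke at J1  (J1 flow already set via bond 4)
β1 stroke at TF1  (TF TF1: opposite of bond 0)
β6 stroke at J2  (closing 0-jn rule on J2)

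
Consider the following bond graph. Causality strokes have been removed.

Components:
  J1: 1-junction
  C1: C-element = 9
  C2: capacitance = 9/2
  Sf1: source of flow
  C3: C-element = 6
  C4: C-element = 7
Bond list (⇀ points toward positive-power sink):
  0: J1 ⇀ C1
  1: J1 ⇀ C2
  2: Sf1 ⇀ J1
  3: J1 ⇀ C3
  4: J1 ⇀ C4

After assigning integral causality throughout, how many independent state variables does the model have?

#2 stroke at Sf1  (Sf1: flow source, stroke at near end)
#0 stroke at J1  (1-jn J1 has f-setter on 2)
#1 stroke at J1  (1-jn J1 has f-setter on 2)
#3 stroke at J1  (J1: bond 2 brought flow, rest push out)
#4 stroke at J1  (1-jn J1 has f-setter on 2)

4  (C1, C2, C3, C4 all integral)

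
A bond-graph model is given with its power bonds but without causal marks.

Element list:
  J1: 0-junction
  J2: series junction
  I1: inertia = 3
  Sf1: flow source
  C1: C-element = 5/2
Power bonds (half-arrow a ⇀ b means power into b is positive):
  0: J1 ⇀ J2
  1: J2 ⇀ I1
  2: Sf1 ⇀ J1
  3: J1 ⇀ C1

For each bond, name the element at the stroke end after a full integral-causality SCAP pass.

b0 |J2
b1 |I1
b2 |Sf1
b3 |J1

#2 stroke→Sf1  (Sf1: flow source, stroke at near end)
#1 stroke→I1  (I1 outputs flow p/I1)
#0 stroke→J2  (common-f at J2 fixed by 1)
#3 stroke→J1  (only one effort-in slot at J1)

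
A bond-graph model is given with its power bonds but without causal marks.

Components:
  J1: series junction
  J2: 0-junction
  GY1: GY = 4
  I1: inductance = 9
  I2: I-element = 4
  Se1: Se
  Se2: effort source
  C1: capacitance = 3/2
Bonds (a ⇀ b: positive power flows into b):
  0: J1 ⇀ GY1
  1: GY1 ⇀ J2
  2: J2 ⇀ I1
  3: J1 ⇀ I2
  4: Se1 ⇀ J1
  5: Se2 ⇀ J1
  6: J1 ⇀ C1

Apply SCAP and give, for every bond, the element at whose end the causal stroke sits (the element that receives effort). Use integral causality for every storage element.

b4 stroke at J1  (Se1 (Se) sets effort on bond)
b5 stroke at J1  (Se2: effort source, stroke at far end)
b2 stroke at I1  (I1 outputs flow p/I1)
b1 stroke at J2  (only one effort-in slot at J2)
b0 stroke at J1  (GY GY1: same side as bond 1)
b3 stroke at I2  (I2: I, integral causality)
b6 stroke at J1  (J1 flow already set via bond 3)

b0 stroke at J1
b1 stroke at J2
b2 stroke at I1
b3 stroke at I2
b4 stroke at J1
b5 stroke at J1
b6 stroke at J1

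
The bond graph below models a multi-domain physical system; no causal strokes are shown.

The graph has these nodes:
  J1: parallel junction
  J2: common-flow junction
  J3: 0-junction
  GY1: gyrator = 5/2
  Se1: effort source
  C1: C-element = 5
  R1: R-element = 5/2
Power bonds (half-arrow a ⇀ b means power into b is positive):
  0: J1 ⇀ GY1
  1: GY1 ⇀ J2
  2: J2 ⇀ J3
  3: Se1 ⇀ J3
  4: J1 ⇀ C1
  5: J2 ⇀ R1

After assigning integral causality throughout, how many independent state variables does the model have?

1  (C1 all integral)

bond 3 stroke at J3  (Se1 (Se) sets effort on bond)
bond 2 stroke at J2  (J3 effort already set via bond 3)
bond 4 stroke at J1  (C1 integral (e out))
bond 0 stroke at GY1  (J1 effort already set via bond 4)
bond 1 stroke at GY1  (through GY1, causality inverts; strokes same side of GY1)
bond 5 stroke at J2  (1-jn J2 has f-setter on 1)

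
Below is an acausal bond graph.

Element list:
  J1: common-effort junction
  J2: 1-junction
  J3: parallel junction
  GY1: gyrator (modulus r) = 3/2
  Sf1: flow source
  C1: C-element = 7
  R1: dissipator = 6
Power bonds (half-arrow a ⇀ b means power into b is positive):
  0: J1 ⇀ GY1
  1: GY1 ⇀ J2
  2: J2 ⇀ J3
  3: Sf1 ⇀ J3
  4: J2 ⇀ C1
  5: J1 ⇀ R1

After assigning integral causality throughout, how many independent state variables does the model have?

b3 |Sf1  (Sf1: flow source, stroke at near end)
b2 |J3  (J3: last free bond brings effort in)
b1 |J2  (common-f at J2 fixed by 2)
b4 |J2  (J2 flow already set via bond 2)
b0 |J1  (through GY1, causality inverts; strokes same side of GY1)
b5 |R1  (common-e at J1 fixed by 0)

1  (C1 all integral)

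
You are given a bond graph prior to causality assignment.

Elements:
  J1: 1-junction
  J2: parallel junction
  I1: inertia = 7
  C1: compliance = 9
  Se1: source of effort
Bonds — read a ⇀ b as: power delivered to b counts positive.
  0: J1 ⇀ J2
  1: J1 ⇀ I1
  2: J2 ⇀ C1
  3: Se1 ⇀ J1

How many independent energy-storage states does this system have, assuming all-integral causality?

2  (C1, I1 all integral)

b3 |J1  (Se1: effort source, stroke at far end)
b1 |I1  (I1 integral (f out))
b0 |J1  (J1: bond 1 brought flow, rest push out)
b2 |J2  (only one effort-in slot at J2)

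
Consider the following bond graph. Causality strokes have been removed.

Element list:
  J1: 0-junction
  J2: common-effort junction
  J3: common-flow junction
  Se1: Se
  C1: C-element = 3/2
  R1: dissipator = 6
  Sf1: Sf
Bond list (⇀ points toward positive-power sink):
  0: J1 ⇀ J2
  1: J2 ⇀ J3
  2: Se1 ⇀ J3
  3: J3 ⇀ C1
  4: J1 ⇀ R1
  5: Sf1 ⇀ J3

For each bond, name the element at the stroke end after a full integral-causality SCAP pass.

β0 stroke→J2
β1 stroke→J3
β2 stroke→J3
β3 stroke→J3
β4 stroke→J1
β5 stroke→Sf1

β2 stroke→J3  (Se1 (Se) sets effort on bond)
β5 stroke→Sf1  (Sf1 (Sf) sets flow on bond)
β1 stroke→J3  (J3: bond 5 brought flow, rest push out)
β3 stroke→J3  (common-f at J3 fixed by 5)
β0 stroke→J2  (J2: last free bond brings effort in)
β4 stroke→J1  (J1 needs exactly one e-in)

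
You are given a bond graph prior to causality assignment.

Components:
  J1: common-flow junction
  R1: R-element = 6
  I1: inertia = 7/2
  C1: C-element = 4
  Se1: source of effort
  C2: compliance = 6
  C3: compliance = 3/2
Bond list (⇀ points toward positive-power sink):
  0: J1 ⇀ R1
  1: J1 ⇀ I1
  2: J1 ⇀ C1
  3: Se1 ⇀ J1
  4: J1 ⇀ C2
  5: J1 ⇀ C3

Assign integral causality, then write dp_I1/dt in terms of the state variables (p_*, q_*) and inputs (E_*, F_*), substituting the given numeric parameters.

β3 stroke→J1  (Se1 fixes effort; stroke away)
β1 stroke→I1  (I1 integral (f out))
β0 stroke→J1  (J1 flow already set via bond 1)
β2 stroke→J1  (1-jn J1 has f-setter on 1)
β4 stroke→J1  (J1 flow already set via bond 1)
β5 stroke→J1  (common-f at J1 fixed by 1)

dp_I1/dt = E_Se1 - 12*p_I1/7 - q_C1/4 - q_C2/6 - 2*q_C3/3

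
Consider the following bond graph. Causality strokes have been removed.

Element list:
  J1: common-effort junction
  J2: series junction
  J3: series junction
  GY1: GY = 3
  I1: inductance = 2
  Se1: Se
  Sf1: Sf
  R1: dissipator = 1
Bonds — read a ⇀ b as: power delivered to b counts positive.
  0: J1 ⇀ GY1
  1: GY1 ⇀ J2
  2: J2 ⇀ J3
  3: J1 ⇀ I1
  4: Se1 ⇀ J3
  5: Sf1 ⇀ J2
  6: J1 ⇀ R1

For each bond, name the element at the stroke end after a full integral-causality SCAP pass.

#0 stroke→J1
#1 stroke→J2
#2 stroke→J2
#3 stroke→I1
#4 stroke→J3
#5 stroke→Sf1
#6 stroke→R1

#4 stroke→J3  (Se1 fixes effort; stroke away)
#5 stroke→Sf1  (Sf1: flow source, stroke at near end)
#1 stroke→J2  (common-f at J2 fixed by 5)
#2 stroke→J2  (J2: bond 5 brought flow, rest push out)
#0 stroke→J1  (GY1 both-in/both-out from 1)
#3 stroke→I1  (J1 effort already set via bond 0)
#6 stroke→R1  (common-e at J1 fixed by 0)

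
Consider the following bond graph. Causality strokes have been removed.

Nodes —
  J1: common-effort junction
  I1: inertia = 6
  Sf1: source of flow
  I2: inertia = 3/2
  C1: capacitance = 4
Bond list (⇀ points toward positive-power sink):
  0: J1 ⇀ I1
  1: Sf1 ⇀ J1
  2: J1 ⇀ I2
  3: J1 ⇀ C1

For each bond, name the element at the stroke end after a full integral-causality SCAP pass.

bond 0 →I1
bond 1 →Sf1
bond 2 →I2
bond 3 →J1

b1 stroke at Sf1  (Sf1 fixes flow; stroke at Sf1)
b0 stroke at I1  (prefer integral on I1)
b2 stroke at I2  (I2 integral (f out))
b3 stroke at J1  (J1: last free bond brings effort in)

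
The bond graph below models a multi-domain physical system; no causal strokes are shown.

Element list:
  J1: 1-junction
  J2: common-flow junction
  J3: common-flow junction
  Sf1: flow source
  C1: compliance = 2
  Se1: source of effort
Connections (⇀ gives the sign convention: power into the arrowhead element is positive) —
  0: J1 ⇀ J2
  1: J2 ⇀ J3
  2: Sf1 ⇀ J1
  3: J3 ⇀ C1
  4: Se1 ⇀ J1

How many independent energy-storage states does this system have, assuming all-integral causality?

#2 stroke at Sf1  (source Sf1 imposes f)
#4 stroke at J1  (Se1 (Se) sets effort on bond)
#0 stroke at J1  (common-f at J1 fixed by 2)
#1 stroke at J2  (J2 flow already set via bond 0)
#3 stroke at J3  (J3: bond 1 brought flow, rest push out)

1  (C1 all integral)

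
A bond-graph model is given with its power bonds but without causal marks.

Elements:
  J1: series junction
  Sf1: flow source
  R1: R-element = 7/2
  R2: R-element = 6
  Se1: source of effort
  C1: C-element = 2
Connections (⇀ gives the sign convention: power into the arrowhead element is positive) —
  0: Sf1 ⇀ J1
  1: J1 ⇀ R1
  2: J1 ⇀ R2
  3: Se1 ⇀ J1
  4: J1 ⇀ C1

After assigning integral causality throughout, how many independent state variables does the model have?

β0 →Sf1  (Sf1 fixes flow; stroke at Sf1)
β3 →J1  (Se1 (Se) sets effort on bond)
β1 →J1  (1-jn J1 has f-setter on 0)
β2 →J1  (1-jn J1 has f-setter on 0)
β4 →J1  (J1: bond 0 brought flow, rest push out)

1  (C1 all integral)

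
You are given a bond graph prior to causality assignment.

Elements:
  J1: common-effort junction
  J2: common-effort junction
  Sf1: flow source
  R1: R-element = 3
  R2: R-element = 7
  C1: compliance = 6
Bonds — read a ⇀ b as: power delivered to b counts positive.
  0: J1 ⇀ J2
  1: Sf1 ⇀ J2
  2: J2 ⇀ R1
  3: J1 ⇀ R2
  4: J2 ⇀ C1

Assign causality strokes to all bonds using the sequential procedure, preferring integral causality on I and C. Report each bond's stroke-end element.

bond 1 stroke→Sf1  (Sf1 fixes flow; stroke at Sf1)
bond 4 stroke→J2  (C1 outputs effort q/C1)
bond 0 stroke→J1  (0-jn J2 has e-setter on 4)
bond 2 stroke→R1  (J2 effort already set via bond 4)
bond 3 stroke→R2  (J1 effort already set via bond 0)

β0 stroke at J1
β1 stroke at Sf1
β2 stroke at R1
β3 stroke at R2
β4 stroke at J2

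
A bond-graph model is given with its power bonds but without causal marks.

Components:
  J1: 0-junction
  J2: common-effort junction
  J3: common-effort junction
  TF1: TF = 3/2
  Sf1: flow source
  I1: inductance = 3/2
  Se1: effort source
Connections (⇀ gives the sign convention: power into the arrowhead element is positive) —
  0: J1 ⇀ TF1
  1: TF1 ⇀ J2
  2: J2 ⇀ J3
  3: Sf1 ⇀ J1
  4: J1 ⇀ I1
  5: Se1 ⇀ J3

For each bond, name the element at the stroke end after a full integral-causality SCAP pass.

#3 stroke at Sf1  (source Sf1 imposes f)
#5 stroke at J3  (Se1 fixes effort; stroke away)
#2 stroke at J2  (0-jn J3 has e-setter on 5)
#1 stroke at TF1  (common-e at J2 fixed by 2)
#0 stroke at J1  (TF1 one-in-one-out from 1)
#4 stroke at I1  (0-jn J1 has e-setter on 0)

bond 0 stroke→J1
bond 1 stroke→TF1
bond 2 stroke→J2
bond 3 stroke→Sf1
bond 4 stroke→I1
bond 5 stroke→J3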